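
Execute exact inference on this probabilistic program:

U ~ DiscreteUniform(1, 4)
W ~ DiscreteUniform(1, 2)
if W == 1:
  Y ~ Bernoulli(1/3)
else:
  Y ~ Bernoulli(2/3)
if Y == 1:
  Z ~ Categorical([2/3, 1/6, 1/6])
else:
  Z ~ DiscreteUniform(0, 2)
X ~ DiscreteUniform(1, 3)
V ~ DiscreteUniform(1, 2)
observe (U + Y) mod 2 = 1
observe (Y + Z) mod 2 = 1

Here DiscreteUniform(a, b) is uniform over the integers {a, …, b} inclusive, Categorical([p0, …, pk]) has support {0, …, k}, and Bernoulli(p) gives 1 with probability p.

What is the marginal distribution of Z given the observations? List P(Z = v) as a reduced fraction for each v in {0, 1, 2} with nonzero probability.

P(Z=0) = 4/7, P(Z=1) = 2/7, P(Z=2) = 1/7

Enumerate traces; 72 have nonzero weight after conditioning:
  (U=1, W=1, Y=0, Z=1, X=1, V=1) weight 1/216
  (U=1, W=1, Y=0, Z=1, X=1, V=2) weight 1/216
  (U=1, W=1, Y=0, Z=1, X=2, V=1) weight 1/216
  (U=1, W=1, Y=0, Z=1, X=2, V=2) weight 1/216
  (U=1, W=1, Y=0, Z=1, X=3, V=1) weight 1/216
  (U=1, W=1, Y=0, Z=1, X=3, V=2) weight 1/216
  (U=1, W=2, Y=0, Z=1, X=1, V=1) weight 1/432
  (U=1, W=2, Y=0, Z=1, X=1, V=2) weight 1/432
  (U=2, W=1, Y=1, Z=0, X=1, V=1) weight 1/216
  (U=2, W=1, Y=1, Z=2, X=1, V=1) weight 1/864
  … 62 more
Group by Z:
  weight(Z=0) = 1/6
  weight(Z=1) = 1/12
  weight(Z=2) = 1/24
Total weight = 1/6 + 1/12 + 1/24 = 7/24
P(Z=0 | obs) = 1/6 / 7/24 = 4/7
P(Z=1 | obs) = 1/12 / 7/24 = 2/7
P(Z=2 | obs) = 1/24 / 7/24 = 1/7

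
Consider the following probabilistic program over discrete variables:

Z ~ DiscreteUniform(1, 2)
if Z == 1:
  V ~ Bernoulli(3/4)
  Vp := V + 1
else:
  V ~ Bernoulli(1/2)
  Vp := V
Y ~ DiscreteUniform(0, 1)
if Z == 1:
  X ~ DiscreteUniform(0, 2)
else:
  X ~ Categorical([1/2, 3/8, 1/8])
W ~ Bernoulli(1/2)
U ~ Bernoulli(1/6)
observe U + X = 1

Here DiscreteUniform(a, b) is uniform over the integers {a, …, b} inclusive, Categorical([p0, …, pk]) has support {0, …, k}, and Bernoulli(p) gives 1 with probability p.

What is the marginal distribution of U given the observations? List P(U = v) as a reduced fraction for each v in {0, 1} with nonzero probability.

Enumerate traces; 32 have nonzero weight after conditioning:
  (Z=1, V=0, Y=0, X=0, W=0, U=1) weight 1/576
  (Z=1, V=0, Y=0, X=0, W=1, U=1) weight 1/576
  (Z=1, V=0, Y=0, X=1, W=0, U=0) weight 5/576
  (Z=1, V=0, Y=0, X=1, W=1, U=0) weight 5/576
  (Z=1, V=0, Y=1, X=0, W=0, U=1) weight 1/576
  (Z=1, V=0, Y=1, X=0, W=1, U=1) weight 1/576
  (Z=1, V=0, Y=1, X=1, W=0, U=0) weight 5/576
  (Z=1, V=0, Y=1, X=1, W=1, U=0) weight 5/576
  … 24 more
Group by U:
  weight(U=0) = 85/288
  weight(U=1) = 5/72
Total weight = 85/288 + 5/72 = 35/96
P(U=0 | obs) = 85/288 / 35/96 = 17/21
P(U=1 | obs) = 5/72 / 35/96 = 4/21

P(U=0) = 17/21, P(U=1) = 4/21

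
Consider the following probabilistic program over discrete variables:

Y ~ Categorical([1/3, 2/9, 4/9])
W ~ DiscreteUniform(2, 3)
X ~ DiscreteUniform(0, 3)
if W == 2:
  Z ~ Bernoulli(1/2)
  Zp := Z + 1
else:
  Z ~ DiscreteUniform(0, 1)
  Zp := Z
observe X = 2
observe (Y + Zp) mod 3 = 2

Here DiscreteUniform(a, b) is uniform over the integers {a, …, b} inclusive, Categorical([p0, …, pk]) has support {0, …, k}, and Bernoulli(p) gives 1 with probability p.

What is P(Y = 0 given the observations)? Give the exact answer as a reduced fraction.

P(Y = 0 | obs) = 3/11

Enumerate traces; 4 have nonzero weight after conditioning:
  (Y=0, W=2, X=2, Z=1) weight 1/48
  (Y=1, W=2, X=2, Z=0) weight 1/72
  (Y=1, W=3, X=2, Z=1) weight 1/72
  (Y=2, W=3, X=2, Z=0) weight 1/36
Group by Y:
  weight(Y=0) = 1/48
  weight(Y=1) = 1/36
  weight(Y=2) = 1/36
Total weight = 1/48 + 1/36 + 1/36 = 11/144
P(Y=0 | obs) = 1/48 / 11/144 = 3/11
P(Y=1 | obs) = 1/36 / 11/144 = 4/11
P(Y=2 | obs) = 1/36 / 11/144 = 4/11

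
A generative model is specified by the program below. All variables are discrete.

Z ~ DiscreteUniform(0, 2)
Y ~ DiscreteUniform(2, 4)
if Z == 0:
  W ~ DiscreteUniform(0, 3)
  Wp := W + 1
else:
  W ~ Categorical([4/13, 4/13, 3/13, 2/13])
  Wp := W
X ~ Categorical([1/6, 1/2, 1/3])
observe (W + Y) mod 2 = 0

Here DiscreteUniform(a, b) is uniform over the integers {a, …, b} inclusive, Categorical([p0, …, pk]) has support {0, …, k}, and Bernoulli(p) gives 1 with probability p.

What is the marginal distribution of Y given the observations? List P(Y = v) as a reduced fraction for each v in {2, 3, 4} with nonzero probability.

Enumerate traces; 54 have nonzero weight after conditioning:
  (Z=0, Y=2, W=0, X=0) weight 1/216
  (Z=0, Y=2, W=0, X=1) weight 1/72
  (Z=0, Y=2, W=0, X=2) weight 1/108
  (Z=0, Y=2, W=2, X=0) weight 1/216
  (Z=0, Y=2, W=2, X=1) weight 1/72
  (Z=0, Y=2, W=2, X=2) weight 1/108
  (Z=0, Y=3, W=1, X=0) weight 1/216
  (Z=0, Y=3, W=1, X=1) weight 1/72
  (Z=0, Y=4, W=0, X=0) weight 1/216
  … 45 more
Group by Y:
  weight(Y=2) = 41/234
  weight(Y=3) = 37/234
  weight(Y=4) = 41/234
Total weight = 41/234 + 37/234 + 41/234 = 119/234
P(Y=2 | obs) = 41/234 / 119/234 = 41/119
P(Y=3 | obs) = 37/234 / 119/234 = 37/119
P(Y=4 | obs) = 41/234 / 119/234 = 41/119

P(Y=2) = 41/119, P(Y=3) = 37/119, P(Y=4) = 41/119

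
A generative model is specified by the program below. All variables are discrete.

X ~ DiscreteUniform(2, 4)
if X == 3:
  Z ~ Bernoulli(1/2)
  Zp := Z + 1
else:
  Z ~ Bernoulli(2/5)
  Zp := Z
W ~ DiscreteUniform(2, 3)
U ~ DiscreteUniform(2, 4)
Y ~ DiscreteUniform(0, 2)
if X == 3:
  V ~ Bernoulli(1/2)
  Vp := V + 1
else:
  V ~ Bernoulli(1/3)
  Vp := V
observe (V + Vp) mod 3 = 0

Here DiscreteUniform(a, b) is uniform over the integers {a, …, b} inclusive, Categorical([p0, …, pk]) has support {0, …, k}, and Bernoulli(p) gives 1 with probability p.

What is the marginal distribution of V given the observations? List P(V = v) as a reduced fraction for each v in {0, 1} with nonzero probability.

P(V=0) = 8/11, P(V=1) = 3/11

Enumerate traces; 108 have nonzero weight after conditioning:
  (X=2, Z=0, W=2, U=2, Y=0, V=0) weight 1/135
  (X=2, Z=0, W=2, U=2, Y=1, V=0) weight 1/135
  (X=2, Z=0, W=2, U=2, Y=2, V=0) weight 1/135
  (X=2, Z=0, W=2, U=3, Y=0, V=0) weight 1/135
  (X=2, Z=0, W=2, U=3, Y=1, V=0) weight 1/135
  (X=2, Z=0, W=2, U=3, Y=2, V=0) weight 1/135
  (X=2, Z=0, W=2, U=4, Y=0, V=0) weight 1/135
  (X=2, Z=0, W=2, U=4, Y=1, V=0) weight 1/135
  (X=3, Z=0, W=2, U=2, Y=0, V=1) weight 1/216
  … 99 more
Group by V:
  weight(V=0) = 4/9
  weight(V=1) = 1/6
Total weight = 4/9 + 1/6 = 11/18
P(V=0 | obs) = 4/9 / 11/18 = 8/11
P(V=1 | obs) = 1/6 / 11/18 = 3/11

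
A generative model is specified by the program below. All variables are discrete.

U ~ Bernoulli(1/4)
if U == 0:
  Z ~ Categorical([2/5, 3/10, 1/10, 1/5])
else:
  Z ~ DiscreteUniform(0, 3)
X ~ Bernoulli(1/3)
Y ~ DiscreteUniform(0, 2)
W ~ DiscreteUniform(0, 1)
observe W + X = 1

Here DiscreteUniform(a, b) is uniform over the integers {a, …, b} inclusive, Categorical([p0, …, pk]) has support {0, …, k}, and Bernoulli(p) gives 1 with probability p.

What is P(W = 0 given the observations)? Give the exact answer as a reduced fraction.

Enumerate traces; 48 have nonzero weight after conditioning:
  (U=0, Z=0, X=0, Y=0, W=1) weight 1/30
  (U=0, Z=0, X=0, Y=1, W=1) weight 1/30
  (U=0, Z=0, X=0, Y=2, W=1) weight 1/30
  (U=0, Z=0, X=1, Y=0, W=0) weight 1/60
  (U=0, Z=0, X=1, Y=1, W=0) weight 1/60
  (U=0, Z=0, X=1, Y=2, W=0) weight 1/60
  (U=0, Z=1, X=0, Y=0, W=1) weight 1/40
  (U=0, Z=1, X=0, Y=1, W=1) weight 1/40
  … 40 more
Group by W:
  weight(W=0) = 1/6
  weight(W=1) = 1/3
Total weight = 1/6 + 1/3 = 1/2
P(W=0 | obs) = 1/6 / 1/2 = 1/3
P(W=1 | obs) = 1/3 / 1/2 = 2/3

P(W = 0 | obs) = 1/3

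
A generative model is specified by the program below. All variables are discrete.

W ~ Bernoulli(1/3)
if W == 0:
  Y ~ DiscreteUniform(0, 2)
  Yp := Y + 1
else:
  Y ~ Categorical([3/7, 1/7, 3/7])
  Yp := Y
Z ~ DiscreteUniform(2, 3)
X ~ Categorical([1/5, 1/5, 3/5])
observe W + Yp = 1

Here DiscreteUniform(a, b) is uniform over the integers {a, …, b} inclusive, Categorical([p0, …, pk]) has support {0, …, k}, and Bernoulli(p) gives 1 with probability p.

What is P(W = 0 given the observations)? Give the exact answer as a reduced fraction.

Enumerate traces; 12 have nonzero weight after conditioning:
  (W=0, Y=0, Z=2, X=0) weight 1/45
  (W=0, Y=0, Z=2, X=1) weight 1/45
  (W=0, Y=0, Z=2, X=2) weight 1/15
  (W=0, Y=0, Z=3, X=0) weight 1/45
  (W=0, Y=0, Z=3, X=1) weight 1/45
  (W=0, Y=0, Z=3, X=2) weight 1/15
  (W=1, Y=0, Z=2, X=0) weight 1/70
  (W=1, Y=0, Z=2, X=1) weight 1/70
  … 4 more
Group by W:
  weight(W=0) = 2/9
  weight(W=1) = 1/7
Total weight = 2/9 + 1/7 = 23/63
P(W=0 | obs) = 2/9 / 23/63 = 14/23
P(W=1 | obs) = 1/7 / 23/63 = 9/23

P(W = 0 | obs) = 14/23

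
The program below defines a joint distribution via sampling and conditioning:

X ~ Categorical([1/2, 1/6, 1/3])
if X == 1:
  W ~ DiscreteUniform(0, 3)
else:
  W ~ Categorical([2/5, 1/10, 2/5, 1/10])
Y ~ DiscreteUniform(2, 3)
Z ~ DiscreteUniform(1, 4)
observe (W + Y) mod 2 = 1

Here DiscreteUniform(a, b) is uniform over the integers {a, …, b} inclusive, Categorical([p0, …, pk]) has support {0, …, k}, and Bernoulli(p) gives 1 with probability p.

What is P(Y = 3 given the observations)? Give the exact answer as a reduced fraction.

P(Y = 3 | obs) = 3/4

Enumerate traces; 48 have nonzero weight after conditioning:
  (X=0, W=0, Y=3, Z=1) weight 1/40
  (X=0, W=0, Y=3, Z=2) weight 1/40
  (X=0, W=0, Y=3, Z=3) weight 1/40
  (X=0, W=0, Y=3, Z=4) weight 1/40
  (X=0, W=1, Y=2, Z=1) weight 1/160
  (X=0, W=1, Y=2, Z=2) weight 1/160
  (X=0, W=1, Y=2, Z=3) weight 1/160
  (X=0, W=1, Y=2, Z=4) weight 1/160
  … 40 more
Group by Y:
  weight(Y=2) = 1/8
  weight(Y=3) = 3/8
Total weight = 1/8 + 3/8 = 1/2
P(Y=2 | obs) = 1/8 / 1/2 = 1/4
P(Y=3 | obs) = 3/8 / 1/2 = 3/4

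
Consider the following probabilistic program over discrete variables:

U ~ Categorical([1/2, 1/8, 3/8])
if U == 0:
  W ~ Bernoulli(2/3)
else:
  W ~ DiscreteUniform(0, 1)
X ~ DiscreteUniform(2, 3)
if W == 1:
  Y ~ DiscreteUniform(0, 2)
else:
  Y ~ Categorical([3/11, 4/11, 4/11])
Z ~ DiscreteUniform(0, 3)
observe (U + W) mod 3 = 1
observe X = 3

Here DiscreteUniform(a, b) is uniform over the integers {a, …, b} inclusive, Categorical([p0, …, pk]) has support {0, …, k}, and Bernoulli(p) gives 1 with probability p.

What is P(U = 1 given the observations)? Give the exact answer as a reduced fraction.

P(U = 1 | obs) = 3/19

Enumerate traces; 24 have nonzero weight after conditioning:
  (U=0, W=1, X=3, Y=0, Z=0) weight 1/72
  (U=0, W=1, X=3, Y=0, Z=1) weight 1/72
  (U=0, W=1, X=3, Y=0, Z=2) weight 1/72
  (U=0, W=1, X=3, Y=0, Z=3) weight 1/72
  (U=0, W=1, X=3, Y=1, Z=0) weight 1/72
  (U=0, W=1, X=3, Y=1, Z=1) weight 1/72
  (U=0, W=1, X=3, Y=1, Z=2) weight 1/72
  (U=0, W=1, X=3, Y=1, Z=3) weight 1/72
  (U=1, W=0, X=3, Y=0, Z=0) weight 3/1408
  … 15 more
Group by U:
  weight(U=0) = 1/6
  weight(U=1) = 1/32
Total weight = 1/6 + 1/32 = 19/96
P(U=0 | obs) = 1/6 / 19/96 = 16/19
P(U=1 | obs) = 1/32 / 19/96 = 3/19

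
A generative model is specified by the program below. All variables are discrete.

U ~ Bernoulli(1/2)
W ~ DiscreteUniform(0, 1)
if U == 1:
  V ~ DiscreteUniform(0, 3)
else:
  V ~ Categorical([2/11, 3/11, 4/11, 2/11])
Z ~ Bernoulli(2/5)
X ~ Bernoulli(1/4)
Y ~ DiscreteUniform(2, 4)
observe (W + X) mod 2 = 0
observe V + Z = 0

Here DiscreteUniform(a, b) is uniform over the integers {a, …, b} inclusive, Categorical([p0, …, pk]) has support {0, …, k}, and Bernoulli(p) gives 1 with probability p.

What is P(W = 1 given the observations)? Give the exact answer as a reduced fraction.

Enumerate traces; 12 have nonzero weight after conditioning:
  (U=0, W=0, V=0, Z=0, X=0, Y=2) weight 3/440
  (U=0, W=0, V=0, Z=0, X=0, Y=3) weight 3/440
  (U=0, W=0, V=0, Z=0, X=0, Y=4) weight 3/440
  (U=0, W=1, V=0, Z=0, X=1, Y=2) weight 1/440
  (U=0, W=1, V=0, Z=0, X=1, Y=3) weight 1/440
  (U=0, W=1, V=0, Z=0, X=1, Y=4) weight 1/440
  (U=1, W=0, V=0, Z=0, X=0, Y=2) weight 3/320
  (U=1, W=0, V=0, Z=0, X=0, Y=3) weight 3/320
  … 4 more
Group by W:
  weight(W=0) = 171/3520
  weight(W=1) = 57/3520
Total weight = 171/3520 + 57/3520 = 57/880
P(W=0 | obs) = 171/3520 / 57/880 = 3/4
P(W=1 | obs) = 57/3520 / 57/880 = 1/4

P(W = 1 | obs) = 1/4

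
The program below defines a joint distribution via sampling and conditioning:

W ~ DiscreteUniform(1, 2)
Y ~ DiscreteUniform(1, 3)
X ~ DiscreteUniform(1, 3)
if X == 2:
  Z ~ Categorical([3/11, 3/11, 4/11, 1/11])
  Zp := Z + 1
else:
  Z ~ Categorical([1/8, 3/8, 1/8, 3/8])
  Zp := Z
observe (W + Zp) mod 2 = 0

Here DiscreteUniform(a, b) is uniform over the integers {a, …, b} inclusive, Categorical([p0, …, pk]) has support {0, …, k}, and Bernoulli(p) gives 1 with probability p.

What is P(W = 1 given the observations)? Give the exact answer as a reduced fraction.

P(W = 1 | obs) = 47/66

Enumerate traces; 36 have nonzero weight after conditioning:
  (W=1, Y=1, X=1, Z=1) weight 1/48
  (W=1, Y=1, X=1, Z=3) weight 1/48
  (W=1, Y=1, X=2, Z=0) weight 1/66
  (W=1, Y=1, X=2, Z=2) weight 2/99
  (W=1, Y=1, X=3, Z=1) weight 1/48
  (W=1, Y=1, X=3, Z=3) weight 1/48
  (W=1, Y=2, X=1, Z=1) weight 1/48
  (W=1, Y=2, X=1, Z=3) weight 1/48
  (W=2, Y=1, X=1, Z=0) weight 1/144
  … 27 more
Group by W:
  weight(W=1) = 47/132
  weight(W=2) = 19/132
Total weight = 47/132 + 19/132 = 1/2
P(W=1 | obs) = 47/132 / 1/2 = 47/66
P(W=2 | obs) = 19/132 / 1/2 = 19/66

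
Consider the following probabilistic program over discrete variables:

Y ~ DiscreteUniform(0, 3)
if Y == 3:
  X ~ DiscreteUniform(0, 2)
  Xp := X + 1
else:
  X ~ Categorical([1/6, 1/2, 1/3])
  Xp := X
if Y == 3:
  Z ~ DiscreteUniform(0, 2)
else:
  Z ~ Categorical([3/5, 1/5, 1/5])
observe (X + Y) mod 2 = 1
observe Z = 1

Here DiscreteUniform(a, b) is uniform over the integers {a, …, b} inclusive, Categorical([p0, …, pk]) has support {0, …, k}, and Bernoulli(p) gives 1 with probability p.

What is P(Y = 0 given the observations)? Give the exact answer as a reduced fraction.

P(Y = 0 | obs) = 9/47

Enumerate traces; 6 have nonzero weight after conditioning:
  (Y=0, X=1, Z=1) weight 1/40
  (Y=1, X=0, Z=1) weight 1/120
  (Y=1, X=2, Z=1) weight 1/60
  (Y=2, X=1, Z=1) weight 1/40
  (Y=3, X=0, Z=1) weight 1/36
  (Y=3, X=2, Z=1) weight 1/36
Group by Y:
  weight(Y=0) = 1/40
  weight(Y=1) = 1/40
  weight(Y=2) = 1/40
  weight(Y=3) = 1/18
Total weight = 1/40 + 1/40 + 1/40 + 1/18 = 47/360
P(Y=0 | obs) = 1/40 / 47/360 = 9/47
P(Y=1 | obs) = 1/40 / 47/360 = 9/47
P(Y=2 | obs) = 1/40 / 47/360 = 9/47
P(Y=3 | obs) = 1/18 / 47/360 = 20/47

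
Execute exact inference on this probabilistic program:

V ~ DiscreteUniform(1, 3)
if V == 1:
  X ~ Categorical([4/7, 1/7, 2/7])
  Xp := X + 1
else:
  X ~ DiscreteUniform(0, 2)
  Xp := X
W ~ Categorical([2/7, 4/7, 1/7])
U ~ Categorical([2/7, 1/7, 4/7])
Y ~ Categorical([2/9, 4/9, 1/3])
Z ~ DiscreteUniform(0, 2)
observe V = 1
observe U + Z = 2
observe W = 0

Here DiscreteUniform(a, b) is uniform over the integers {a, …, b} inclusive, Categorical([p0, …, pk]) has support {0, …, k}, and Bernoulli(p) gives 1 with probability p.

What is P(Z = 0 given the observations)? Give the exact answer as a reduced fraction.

P(Z = 0 | obs) = 4/7

Enumerate traces; 27 have nonzero weight after conditioning:
  (V=1, X=0, W=0, U=0, Y=0, Z=2) weight 32/27783
  (V=1, X=0, W=0, U=0, Y=1, Z=2) weight 64/27783
  (V=1, X=0, W=0, U=0, Y=2, Z=2) weight 16/9261
  (V=1, X=0, W=0, U=1, Y=0, Z=1) weight 16/27783
  (V=1, X=0, W=0, U=1, Y=1, Z=1) weight 32/27783
  (V=1, X=0, W=0, U=1, Y=2, Z=1) weight 8/9261
  (V=1, X=0, W=0, U=2, Y=0, Z=0) weight 64/27783
  (V=1, X=0, W=0, U=2, Y=1, Z=0) weight 128/27783
  … 19 more
Group by Z:
  weight(Z=0) = 8/441
  weight(Z=1) = 2/441
  weight(Z=2) = 4/441
Total weight = 8/441 + 2/441 + 4/441 = 2/63
P(Z=0 | obs) = 8/441 / 2/63 = 4/7
P(Z=1 | obs) = 2/441 / 2/63 = 1/7
P(Z=2 | obs) = 4/441 / 2/63 = 2/7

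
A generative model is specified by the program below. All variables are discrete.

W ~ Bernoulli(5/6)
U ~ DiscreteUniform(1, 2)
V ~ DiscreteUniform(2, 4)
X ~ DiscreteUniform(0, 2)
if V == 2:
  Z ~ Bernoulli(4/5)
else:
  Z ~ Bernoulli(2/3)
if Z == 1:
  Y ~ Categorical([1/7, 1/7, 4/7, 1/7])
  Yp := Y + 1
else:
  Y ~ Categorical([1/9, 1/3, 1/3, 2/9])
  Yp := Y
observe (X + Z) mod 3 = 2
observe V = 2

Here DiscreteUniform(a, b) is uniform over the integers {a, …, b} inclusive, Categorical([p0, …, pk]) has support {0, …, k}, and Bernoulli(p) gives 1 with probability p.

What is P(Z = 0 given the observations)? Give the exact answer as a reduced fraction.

Enumerate traces; 32 have nonzero weight after conditioning:
  (W=0, U=1, V=2, X=1, Z=1, Y=0) weight 1/945
  (W=0, U=1, V=2, X=1, Z=1, Y=1) weight 1/945
  (W=0, U=1, V=2, X=1, Z=1, Y=2) weight 4/945
  (W=0, U=1, V=2, X=1, Z=1, Y=3) weight 1/945
  (W=0, U=1, V=2, X=2, Z=0, Y=0) weight 1/4860
  (W=0, U=1, V=2, X=2, Z=0, Y=1) weight 1/1620
  (W=0, U=1, V=2, X=2, Z=0, Y=2) weight 1/1620
  (W=0, U=1, V=2, X=2, Z=0, Y=3) weight 1/2430
  … 24 more
Group by Z:
  weight(Z=0) = 1/45
  weight(Z=1) = 4/45
Total weight = 1/45 + 4/45 = 1/9
P(Z=0 | obs) = 1/45 / 1/9 = 1/5
P(Z=1 | obs) = 4/45 / 1/9 = 4/5

P(Z = 0 | obs) = 1/5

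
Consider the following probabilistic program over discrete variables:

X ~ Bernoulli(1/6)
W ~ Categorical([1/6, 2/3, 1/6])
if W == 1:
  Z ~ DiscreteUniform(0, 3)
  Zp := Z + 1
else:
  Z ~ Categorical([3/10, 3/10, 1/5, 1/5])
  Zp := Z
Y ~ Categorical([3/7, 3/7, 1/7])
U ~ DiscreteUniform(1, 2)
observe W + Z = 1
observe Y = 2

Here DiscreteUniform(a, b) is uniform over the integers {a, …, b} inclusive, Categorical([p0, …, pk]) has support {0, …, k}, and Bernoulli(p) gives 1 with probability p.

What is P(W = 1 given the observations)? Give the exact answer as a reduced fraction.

P(W = 1 | obs) = 10/13

Enumerate traces; 8 have nonzero weight after conditioning:
  (X=0, W=0, Z=1, Y=2, U=1) weight 1/336
  (X=0, W=0, Z=1, Y=2, U=2) weight 1/336
  (X=0, W=1, Z=0, Y=2, U=1) weight 5/504
  (X=0, W=1, Z=0, Y=2, U=2) weight 5/504
  (X=1, W=0, Z=1, Y=2, U=1) weight 1/1680
  (X=1, W=0, Z=1, Y=2, U=2) weight 1/1680
  (X=1, W=1, Z=0, Y=2, U=1) weight 1/504
  (X=1, W=1, Z=0, Y=2, U=2) weight 1/504
Group by W:
  weight(W=0) = 1/140
  weight(W=1) = 1/42
Total weight = 1/140 + 1/42 = 13/420
P(W=0 | obs) = 1/140 / 13/420 = 3/13
P(W=1 | obs) = 1/42 / 13/420 = 10/13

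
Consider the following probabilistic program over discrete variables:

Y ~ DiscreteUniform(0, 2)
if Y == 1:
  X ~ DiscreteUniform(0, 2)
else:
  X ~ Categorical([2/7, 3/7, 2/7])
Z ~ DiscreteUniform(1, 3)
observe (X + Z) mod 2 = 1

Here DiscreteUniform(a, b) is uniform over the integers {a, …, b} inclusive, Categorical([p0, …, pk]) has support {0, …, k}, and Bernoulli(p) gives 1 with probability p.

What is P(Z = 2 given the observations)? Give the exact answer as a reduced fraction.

P(Z = 2 | obs) = 25/101

Enumerate traces; 15 have nonzero weight after conditioning:
  (Y=0, X=0, Z=1) weight 2/63
  (Y=0, X=0, Z=3) weight 2/63
  (Y=0, X=1, Z=2) weight 1/21
  (Y=0, X=2, Z=1) weight 2/63
  (Y=0, X=2, Z=3) weight 2/63
  (Y=1, X=0, Z=1) weight 1/27
  (Y=1, X=0, Z=3) weight 1/27
  (Y=1, X=1, Z=2) weight 1/27
  … 7 more
Group by Z:
  weight(Z=1) = 38/189
  weight(Z=2) = 25/189
  weight(Z=3) = 38/189
Total weight = 38/189 + 25/189 + 38/189 = 101/189
P(Z=1 | obs) = 38/189 / 101/189 = 38/101
P(Z=2 | obs) = 25/189 / 101/189 = 25/101
P(Z=3 | obs) = 38/189 / 101/189 = 38/101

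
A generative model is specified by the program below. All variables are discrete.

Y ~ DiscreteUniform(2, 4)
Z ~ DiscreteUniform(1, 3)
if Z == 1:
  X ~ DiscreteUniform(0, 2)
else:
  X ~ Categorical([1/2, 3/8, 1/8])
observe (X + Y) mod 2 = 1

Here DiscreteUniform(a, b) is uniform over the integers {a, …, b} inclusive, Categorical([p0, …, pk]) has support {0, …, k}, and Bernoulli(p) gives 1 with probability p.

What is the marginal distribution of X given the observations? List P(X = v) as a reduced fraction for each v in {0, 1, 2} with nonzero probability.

P(X=0) = 16/49, P(X=1) = 26/49, P(X=2) = 1/7

Enumerate traces; 12 have nonzero weight after conditioning:
  (Y=2, Z=1, X=1) weight 1/27
  (Y=2, Z=2, X=1) weight 1/24
  (Y=2, Z=3, X=1) weight 1/24
  (Y=3, Z=1, X=0) weight 1/27
  (Y=3, Z=1, X=2) weight 1/27
  (Y=3, Z=2, X=0) weight 1/18
  (Y=3, Z=2, X=2) weight 1/72
  (Y=3, Z=3, X=0) weight 1/18
  … 4 more
Group by X:
  weight(X=0) = 4/27
  weight(X=1) = 13/54
  weight(X=2) = 7/108
Total weight = 4/27 + 13/54 + 7/108 = 49/108
P(X=0 | obs) = 4/27 / 49/108 = 16/49
P(X=1 | obs) = 13/54 / 49/108 = 26/49
P(X=2 | obs) = 7/108 / 49/108 = 1/7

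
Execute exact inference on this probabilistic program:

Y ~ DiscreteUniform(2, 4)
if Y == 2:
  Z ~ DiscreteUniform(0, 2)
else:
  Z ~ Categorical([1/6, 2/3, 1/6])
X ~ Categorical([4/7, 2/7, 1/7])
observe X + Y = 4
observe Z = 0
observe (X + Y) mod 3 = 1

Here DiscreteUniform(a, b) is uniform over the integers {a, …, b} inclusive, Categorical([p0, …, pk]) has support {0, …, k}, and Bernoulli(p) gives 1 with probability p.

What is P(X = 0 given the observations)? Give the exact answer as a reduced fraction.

P(X = 0 | obs) = 1/2

Enumerate traces; 3 have nonzero weight after conditioning:
  (Y=2, Z=0, X=2) weight 1/63
  (Y=3, Z=0, X=1) weight 1/63
  (Y=4, Z=0, X=0) weight 2/63
Group by X:
  weight(X=0) = 2/63
  weight(X=1) = 1/63
  weight(X=2) = 1/63
Total weight = 2/63 + 1/63 + 1/63 = 4/63
P(X=0 | obs) = 2/63 / 4/63 = 1/2
P(X=1 | obs) = 1/63 / 4/63 = 1/4
P(X=2 | obs) = 1/63 / 4/63 = 1/4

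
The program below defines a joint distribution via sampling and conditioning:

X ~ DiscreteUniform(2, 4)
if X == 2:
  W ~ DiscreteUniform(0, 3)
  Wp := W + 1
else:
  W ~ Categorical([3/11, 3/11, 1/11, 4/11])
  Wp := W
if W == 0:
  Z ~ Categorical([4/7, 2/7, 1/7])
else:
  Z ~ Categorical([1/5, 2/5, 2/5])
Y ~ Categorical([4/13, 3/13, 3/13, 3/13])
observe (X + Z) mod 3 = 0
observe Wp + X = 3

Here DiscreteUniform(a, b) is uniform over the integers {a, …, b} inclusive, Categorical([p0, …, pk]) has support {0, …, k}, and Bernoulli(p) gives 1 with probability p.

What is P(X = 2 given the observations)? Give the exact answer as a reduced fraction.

P(X = 2 | obs) = 11/35

Enumerate traces; 8 have nonzero weight after conditioning:
  (X=2, W=0, Z=1, Y=0) weight 2/273
  (X=2, W=0, Z=1, Y=1) weight 1/182
  (X=2, W=0, Z=1, Y=2) weight 1/182
  (X=2, W=0, Z=1, Y=3) weight 1/182
  (X=3, W=0, Z=0, Y=0) weight 16/1001
  (X=3, W=0, Z=0, Y=1) weight 12/1001
  (X=3, W=0, Z=0, Y=2) weight 12/1001
  (X=3, W=0, Z=0, Y=3) weight 12/1001
Group by X:
  weight(X=2) = 1/42
  weight(X=3) = 4/77
Total weight = 1/42 + 4/77 = 5/66
P(X=2 | obs) = 1/42 / 5/66 = 11/35
P(X=3 | obs) = 4/77 / 5/66 = 24/35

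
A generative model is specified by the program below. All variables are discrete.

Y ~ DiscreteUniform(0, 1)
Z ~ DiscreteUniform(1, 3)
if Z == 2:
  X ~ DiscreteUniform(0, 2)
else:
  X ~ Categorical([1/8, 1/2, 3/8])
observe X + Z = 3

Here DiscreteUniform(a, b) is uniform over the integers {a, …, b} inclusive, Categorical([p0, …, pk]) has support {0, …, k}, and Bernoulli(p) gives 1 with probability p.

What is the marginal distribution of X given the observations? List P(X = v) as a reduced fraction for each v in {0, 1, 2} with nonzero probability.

Enumerate traces; 6 have nonzero weight after conditioning:
  (Y=0, Z=1, X=2) weight 1/16
  (Y=0, Z=2, X=1) weight 1/18
  (Y=0, Z=3, X=0) weight 1/48
  (Y=1, Z=1, X=2) weight 1/16
  (Y=1, Z=2, X=1) weight 1/18
  (Y=1, Z=3, X=0) weight 1/48
Group by X:
  weight(X=0) = 1/24
  weight(X=1) = 1/9
  weight(X=2) = 1/8
Total weight = 1/24 + 1/9 + 1/8 = 5/18
P(X=0 | obs) = 1/24 / 5/18 = 3/20
P(X=1 | obs) = 1/9 / 5/18 = 2/5
P(X=2 | obs) = 1/8 / 5/18 = 9/20

P(X=0) = 3/20, P(X=1) = 2/5, P(X=2) = 9/20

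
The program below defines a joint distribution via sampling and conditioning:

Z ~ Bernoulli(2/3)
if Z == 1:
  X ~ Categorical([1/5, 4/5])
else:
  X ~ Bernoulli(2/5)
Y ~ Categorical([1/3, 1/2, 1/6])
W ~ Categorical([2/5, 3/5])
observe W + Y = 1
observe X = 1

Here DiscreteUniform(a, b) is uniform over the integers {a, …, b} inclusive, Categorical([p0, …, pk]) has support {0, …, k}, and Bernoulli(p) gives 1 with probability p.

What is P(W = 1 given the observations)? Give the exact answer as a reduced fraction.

P(W = 1 | obs) = 1/2

Enumerate traces; 4 have nonzero weight after conditioning:
  (Z=0, X=1, Y=0, W=1) weight 2/75
  (Z=0, X=1, Y=1, W=0) weight 2/75
  (Z=1, X=1, Y=0, W=1) weight 8/75
  (Z=1, X=1, Y=1, W=0) weight 8/75
Group by W:
  weight(W=0) = 2/15
  weight(W=1) = 2/15
Total weight = 2/15 + 2/15 = 4/15
P(W=0 | obs) = 2/15 / 4/15 = 1/2
P(W=1 | obs) = 2/15 / 4/15 = 1/2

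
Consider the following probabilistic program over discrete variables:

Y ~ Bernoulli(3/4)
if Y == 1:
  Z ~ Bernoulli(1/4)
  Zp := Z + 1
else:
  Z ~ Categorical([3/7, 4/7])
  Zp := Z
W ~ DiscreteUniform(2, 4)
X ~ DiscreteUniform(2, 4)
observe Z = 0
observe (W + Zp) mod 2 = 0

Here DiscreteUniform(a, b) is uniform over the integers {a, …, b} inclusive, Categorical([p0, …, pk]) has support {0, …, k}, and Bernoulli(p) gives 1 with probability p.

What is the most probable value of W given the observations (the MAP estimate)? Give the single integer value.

argmax_v P(W = v | obs) = 3

Enumerate traces; 9 have nonzero weight after conditioning:
  (Y=0, Z=0, W=2, X=2) weight 1/84
  (Y=0, Z=0, W=2, X=3) weight 1/84
  (Y=0, Z=0, W=2, X=4) weight 1/84
  (Y=0, Z=0, W=4, X=2) weight 1/84
  (Y=0, Z=0, W=4, X=3) weight 1/84
  (Y=0, Z=0, W=4, X=4) weight 1/84
  (Y=1, Z=0, W=3, X=2) weight 1/16
  (Y=1, Z=0, W=3, X=3) weight 1/16
  … 1 more
Group by W:
  weight(W=2) = 1/28
  weight(W=3) = 3/16
  weight(W=4) = 1/28
Total weight = 1/28 + 3/16 + 1/28 = 29/112
P(W=2 | obs) = 1/28 / 29/112 = 4/29
P(W=3 | obs) = 3/16 / 29/112 = 21/29
P(W=4 | obs) = 1/28 / 29/112 = 4/29
argmax = 3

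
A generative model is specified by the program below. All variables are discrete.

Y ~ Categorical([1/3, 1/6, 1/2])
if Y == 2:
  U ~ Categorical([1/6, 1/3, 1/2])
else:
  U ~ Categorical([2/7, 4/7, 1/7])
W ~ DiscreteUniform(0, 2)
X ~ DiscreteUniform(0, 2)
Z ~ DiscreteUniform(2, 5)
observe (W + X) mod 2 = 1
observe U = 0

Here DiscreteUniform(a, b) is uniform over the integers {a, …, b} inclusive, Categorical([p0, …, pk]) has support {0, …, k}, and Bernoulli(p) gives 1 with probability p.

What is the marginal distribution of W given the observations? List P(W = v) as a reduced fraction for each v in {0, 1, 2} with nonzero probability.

Enumerate traces; 48 have nonzero weight after conditioning:
  (Y=0, U=0, W=0, X=1, Z=2) weight 1/378
  (Y=0, U=0, W=0, X=1, Z=3) weight 1/378
  (Y=0, U=0, W=0, X=1, Z=4) weight 1/378
  (Y=0, U=0, W=0, X=1, Z=5) weight 1/378
  (Y=0, U=0, W=1, X=0, Z=2) weight 1/378
  (Y=0, U=0, W=1, X=0, Z=3) weight 1/378
  (Y=0, U=0, W=1, X=0, Z=4) weight 1/378
  (Y=0, U=0, W=1, X=0, Z=5) weight 1/378
  (Y=0, U=0, W=2, X=1, Z=2) weight 1/378
  … 39 more
Group by W:
  weight(W=0) = 19/756
  weight(W=1) = 19/378
  weight(W=2) = 19/756
Total weight = 19/756 + 19/378 + 19/756 = 19/189
P(W=0 | obs) = 19/756 / 19/189 = 1/4
P(W=1 | obs) = 19/378 / 19/189 = 1/2
P(W=2 | obs) = 19/756 / 19/189 = 1/4

P(W=0) = 1/4, P(W=1) = 1/2, P(W=2) = 1/4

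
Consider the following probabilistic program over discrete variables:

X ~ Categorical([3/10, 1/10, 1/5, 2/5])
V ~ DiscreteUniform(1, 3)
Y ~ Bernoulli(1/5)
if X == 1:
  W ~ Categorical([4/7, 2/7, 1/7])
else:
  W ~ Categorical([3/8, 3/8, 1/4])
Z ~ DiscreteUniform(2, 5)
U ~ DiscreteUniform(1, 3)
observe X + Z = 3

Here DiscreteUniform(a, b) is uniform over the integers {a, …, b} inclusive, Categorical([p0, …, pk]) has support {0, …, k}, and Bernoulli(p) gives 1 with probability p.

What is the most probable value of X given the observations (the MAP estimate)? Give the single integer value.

argmax_v P(X = v | obs) = 0

Enumerate traces; 108 have nonzero weight after conditioning:
  (X=0, V=1, Y=0, W=0, Z=3, U=1) weight 1/400
  (X=0, V=1, Y=0, W=0, Z=3, U=2) weight 1/400
  (X=0, V=1, Y=0, W=0, Z=3, U=3) weight 1/400
  (X=0, V=1, Y=0, W=1, Z=3, U=1) weight 1/400
  (X=0, V=1, Y=0, W=1, Z=3, U=2) weight 1/400
  (X=0, V=1, Y=0, W=1, Z=3, U=3) weight 1/400
  (X=0, V=1, Y=0, W=2, Z=3, U=1) weight 1/600
  (X=0, V=1, Y=0, W=2, Z=3, U=2) weight 1/600
  (X=1, V=1, Y=0, W=0, Z=2, U=1) weight 2/1575
  … 99 more
Group by X:
  weight(X=0) = 3/40
  weight(X=1) = 1/40
Total weight = 3/40 + 1/40 = 1/10
P(X=0 | obs) = 3/40 / 1/10 = 3/4
P(X=1 | obs) = 1/40 / 1/10 = 1/4
argmax = 0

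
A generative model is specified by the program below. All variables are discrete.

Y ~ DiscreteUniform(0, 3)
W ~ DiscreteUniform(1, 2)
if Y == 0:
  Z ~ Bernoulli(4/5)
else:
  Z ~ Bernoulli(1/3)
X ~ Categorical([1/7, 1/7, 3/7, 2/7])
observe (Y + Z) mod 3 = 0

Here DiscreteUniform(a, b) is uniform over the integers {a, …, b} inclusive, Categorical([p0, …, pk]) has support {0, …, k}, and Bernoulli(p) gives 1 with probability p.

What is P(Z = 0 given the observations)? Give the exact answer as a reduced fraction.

Enumerate traces; 24 have nonzero weight after conditioning:
  (Y=0, W=1, Z=0, X=0) weight 1/280
  (Y=0, W=1, Z=0, X=1) weight 1/280
  (Y=0, W=1, Z=0, X=2) weight 3/280
  (Y=0, W=1, Z=0, X=3) weight 1/140
  (Y=0, W=2, Z=0, X=0) weight 1/280
  (Y=0, W=2, Z=0, X=1) weight 1/280
  (Y=0, W=2, Z=0, X=2) weight 3/280
  (Y=0, W=2, Z=0, X=3) weight 1/140
  (Y=2, W=1, Z=1, X=0) weight 1/168
  … 15 more
Group by Z:
  weight(Z=0) = 13/60
  weight(Z=1) = 1/12
Total weight = 13/60 + 1/12 = 3/10
P(Z=0 | obs) = 13/60 / 3/10 = 13/18
P(Z=1 | obs) = 1/12 / 3/10 = 5/18

P(Z = 0 | obs) = 13/18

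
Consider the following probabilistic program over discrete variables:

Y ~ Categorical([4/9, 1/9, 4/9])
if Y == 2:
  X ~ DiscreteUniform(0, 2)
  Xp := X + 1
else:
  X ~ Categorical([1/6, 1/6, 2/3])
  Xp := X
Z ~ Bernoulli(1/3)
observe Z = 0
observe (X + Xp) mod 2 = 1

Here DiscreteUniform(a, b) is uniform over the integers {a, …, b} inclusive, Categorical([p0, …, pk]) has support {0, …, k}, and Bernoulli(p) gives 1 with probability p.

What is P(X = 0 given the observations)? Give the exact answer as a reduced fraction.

Enumerate traces; 3 have nonzero weight after conditioning:
  (Y=2, X=0, Z=0) weight 8/81
  (Y=2, X=1, Z=0) weight 8/81
  (Y=2, X=2, Z=0) weight 8/81
Group by X:
  weight(X=0) = 8/81
  weight(X=1) = 8/81
  weight(X=2) = 8/81
Total weight = 8/81 + 8/81 + 8/81 = 8/27
P(X=0 | obs) = 8/81 / 8/27 = 1/3
P(X=1 | obs) = 8/81 / 8/27 = 1/3
P(X=2 | obs) = 8/81 / 8/27 = 1/3

P(X = 0 | obs) = 1/3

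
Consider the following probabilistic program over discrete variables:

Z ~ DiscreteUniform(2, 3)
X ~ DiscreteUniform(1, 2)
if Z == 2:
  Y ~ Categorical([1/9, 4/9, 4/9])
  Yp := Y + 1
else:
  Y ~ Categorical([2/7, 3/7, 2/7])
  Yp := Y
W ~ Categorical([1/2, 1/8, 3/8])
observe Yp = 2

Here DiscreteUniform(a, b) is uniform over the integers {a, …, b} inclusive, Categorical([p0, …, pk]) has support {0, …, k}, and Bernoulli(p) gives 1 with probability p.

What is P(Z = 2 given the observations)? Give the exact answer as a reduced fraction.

Enumerate traces; 12 have nonzero weight after conditioning:
  (Z=2, X=1, Y=1, W=0) weight 1/18
  (Z=2, X=1, Y=1, W=1) weight 1/72
  (Z=2, X=1, Y=1, W=2) weight 1/24
  (Z=2, X=2, Y=1, W=0) weight 1/18
  (Z=2, X=2, Y=1, W=1) weight 1/72
  (Z=2, X=2, Y=1, W=2) weight 1/24
  (Z=3, X=1, Y=2, W=0) weight 1/28
  (Z=3, X=1, Y=2, W=1) weight 1/112
  … 4 more
Group by Z:
  weight(Z=2) = 2/9
  weight(Z=3) = 1/7
Total weight = 2/9 + 1/7 = 23/63
P(Z=2 | obs) = 2/9 / 23/63 = 14/23
P(Z=3 | obs) = 1/7 / 23/63 = 9/23

P(Z = 2 | obs) = 14/23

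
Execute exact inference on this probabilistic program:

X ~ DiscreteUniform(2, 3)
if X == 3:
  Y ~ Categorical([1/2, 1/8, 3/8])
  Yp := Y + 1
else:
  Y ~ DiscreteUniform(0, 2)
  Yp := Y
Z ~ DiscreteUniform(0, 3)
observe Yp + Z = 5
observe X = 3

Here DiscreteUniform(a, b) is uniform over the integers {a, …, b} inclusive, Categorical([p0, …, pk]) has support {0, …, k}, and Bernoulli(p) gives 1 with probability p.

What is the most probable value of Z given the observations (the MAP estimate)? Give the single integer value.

Enumerate traces; 2 have nonzero weight after conditioning:
  (X=3, Y=1, Z=3) weight 1/64
  (X=3, Y=2, Z=2) weight 3/64
Group by Z:
  weight(Z=2) = 3/64
  weight(Z=3) = 1/64
Total weight = 3/64 + 1/64 = 1/16
P(Z=2 | obs) = 3/64 / 1/16 = 3/4
P(Z=3 | obs) = 1/64 / 1/16 = 1/4
argmax = 2

argmax_v P(Z = v | obs) = 2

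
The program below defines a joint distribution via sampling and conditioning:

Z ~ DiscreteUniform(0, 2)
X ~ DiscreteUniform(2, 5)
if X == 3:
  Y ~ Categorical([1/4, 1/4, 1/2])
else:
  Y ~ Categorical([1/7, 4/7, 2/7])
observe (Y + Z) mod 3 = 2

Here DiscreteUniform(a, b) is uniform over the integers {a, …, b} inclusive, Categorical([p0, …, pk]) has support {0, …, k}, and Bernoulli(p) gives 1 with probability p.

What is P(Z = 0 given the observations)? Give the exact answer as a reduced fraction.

P(Z = 0 | obs) = 19/56

Enumerate traces; 12 have nonzero weight after conditioning:
  (Z=0, X=2, Y=2) weight 1/42
  (Z=0, X=3, Y=2) weight 1/24
  (Z=0, X=4, Y=2) weight 1/42
  (Z=0, X=5, Y=2) weight 1/42
  (Z=1, X=2, Y=1) weight 1/21
  (Z=1, X=3, Y=1) weight 1/48
  (Z=1, X=4, Y=1) weight 1/21
  (Z=1, X=5, Y=1) weight 1/21
  (Z=2, X=2, Y=0) weight 1/84
  … 3 more
Group by Z:
  weight(Z=0) = 19/168
  weight(Z=1) = 55/336
  weight(Z=2) = 19/336
Total weight = 19/168 + 55/336 + 19/336 = 1/3
P(Z=0 | obs) = 19/168 / 1/3 = 19/56
P(Z=1 | obs) = 55/336 / 1/3 = 55/112
P(Z=2 | obs) = 19/336 / 1/3 = 19/112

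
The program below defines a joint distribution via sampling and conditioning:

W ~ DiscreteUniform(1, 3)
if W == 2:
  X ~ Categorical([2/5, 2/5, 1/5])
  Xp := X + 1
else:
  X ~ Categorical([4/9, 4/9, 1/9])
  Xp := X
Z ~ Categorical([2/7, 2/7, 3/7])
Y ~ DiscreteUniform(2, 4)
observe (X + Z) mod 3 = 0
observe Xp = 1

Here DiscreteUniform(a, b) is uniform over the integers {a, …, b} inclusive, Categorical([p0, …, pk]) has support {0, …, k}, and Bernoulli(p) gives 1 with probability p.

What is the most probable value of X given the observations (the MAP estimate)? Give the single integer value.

Enumerate traces; 9 have nonzero weight after conditioning:
  (W=1, X=1, Z=2, Y=2) weight 4/189
  (W=1, X=1, Z=2, Y=3) weight 4/189
  (W=1, X=1, Z=2, Y=4) weight 4/189
  (W=2, X=0, Z=0, Y=2) weight 4/315
  (W=2, X=0, Z=0, Y=3) weight 4/315
  (W=2, X=0, Z=0, Y=4) weight 4/315
  (W=3, X=1, Z=2, Y=2) weight 4/189
  (W=3, X=1, Z=2, Y=3) weight 4/189
  … 1 more
Group by X:
  weight(X=0) = 4/105
  weight(X=1) = 8/63
Total weight = 4/105 + 8/63 = 52/315
P(X=0 | obs) = 4/105 / 52/315 = 3/13
P(X=1 | obs) = 8/63 / 52/315 = 10/13
argmax = 1

argmax_v P(X = v | obs) = 1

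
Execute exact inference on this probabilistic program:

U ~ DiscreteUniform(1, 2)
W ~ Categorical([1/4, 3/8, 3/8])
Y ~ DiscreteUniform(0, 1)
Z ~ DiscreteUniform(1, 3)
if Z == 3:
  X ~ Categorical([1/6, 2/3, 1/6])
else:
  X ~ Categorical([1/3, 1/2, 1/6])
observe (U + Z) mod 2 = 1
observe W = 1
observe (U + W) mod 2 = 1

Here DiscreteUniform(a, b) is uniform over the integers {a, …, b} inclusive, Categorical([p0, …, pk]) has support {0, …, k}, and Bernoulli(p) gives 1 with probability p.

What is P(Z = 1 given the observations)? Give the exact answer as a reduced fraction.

P(Z = 1 | obs) = 1/2

Enumerate traces; 12 have nonzero weight after conditioning:
  (U=2, W=1, Y=0, Z=1, X=0) weight 1/96
  (U=2, W=1, Y=0, Z=1, X=1) weight 1/64
  (U=2, W=1, Y=0, Z=1, X=2) weight 1/192
  (U=2, W=1, Y=0, Z=3, X=0) weight 1/192
  (U=2, W=1, Y=0, Z=3, X=1) weight 1/48
  (U=2, W=1, Y=0, Z=3, X=2) weight 1/192
  (U=2, W=1, Y=1, Z=1, X=0) weight 1/96
  (U=2, W=1, Y=1, Z=1, X=1) weight 1/64
  … 4 more
Group by Z:
  weight(Z=1) = 1/16
  weight(Z=3) = 1/16
Total weight = 1/16 + 1/16 = 1/8
P(Z=1 | obs) = 1/16 / 1/8 = 1/2
P(Z=3 | obs) = 1/16 / 1/8 = 1/2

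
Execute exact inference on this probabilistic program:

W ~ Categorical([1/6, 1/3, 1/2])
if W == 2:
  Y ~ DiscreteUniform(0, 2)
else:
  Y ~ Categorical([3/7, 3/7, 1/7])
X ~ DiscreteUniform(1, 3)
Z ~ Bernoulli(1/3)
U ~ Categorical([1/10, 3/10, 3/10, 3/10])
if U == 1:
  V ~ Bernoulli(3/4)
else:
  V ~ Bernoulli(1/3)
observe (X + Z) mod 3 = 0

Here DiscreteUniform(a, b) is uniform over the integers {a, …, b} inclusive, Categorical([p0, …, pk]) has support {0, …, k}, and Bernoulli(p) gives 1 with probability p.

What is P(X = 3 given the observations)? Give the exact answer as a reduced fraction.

P(X = 3 | obs) = 2/3

Enumerate traces; 144 have nonzero weight after conditioning:
  (W=0, Y=0, X=2, Z=1, U=0, V=0) weight 1/1890
  (W=0, Y=0, X=2, Z=1, U=0, V=1) weight 1/3780
  (W=0, Y=0, X=2, Z=1, U=1, V=0) weight 1/1680
  (W=0, Y=0, X=2, Z=1, U=1, V=1) weight 1/560
  (W=0, Y=0, X=2, Z=1, U=2, V=0) weight 1/630
  (W=0, Y=0, X=2, Z=1, U=2, V=1) weight 1/1260
  (W=0, Y=0, X=2, Z=1, U=3, V=0) weight 1/630
  (W=0, Y=0, X=2, Z=1, U=3, V=1) weight 1/1260
  (W=0, Y=0, X=3, Z=0, U=0, V=0) weight 1/945
  … 135 more
Group by X:
  weight(X=2) = 1/9
  weight(X=3) = 2/9
Total weight = 1/9 + 2/9 = 1/3
P(X=2 | obs) = 1/9 / 1/3 = 1/3
P(X=3 | obs) = 2/9 / 1/3 = 2/3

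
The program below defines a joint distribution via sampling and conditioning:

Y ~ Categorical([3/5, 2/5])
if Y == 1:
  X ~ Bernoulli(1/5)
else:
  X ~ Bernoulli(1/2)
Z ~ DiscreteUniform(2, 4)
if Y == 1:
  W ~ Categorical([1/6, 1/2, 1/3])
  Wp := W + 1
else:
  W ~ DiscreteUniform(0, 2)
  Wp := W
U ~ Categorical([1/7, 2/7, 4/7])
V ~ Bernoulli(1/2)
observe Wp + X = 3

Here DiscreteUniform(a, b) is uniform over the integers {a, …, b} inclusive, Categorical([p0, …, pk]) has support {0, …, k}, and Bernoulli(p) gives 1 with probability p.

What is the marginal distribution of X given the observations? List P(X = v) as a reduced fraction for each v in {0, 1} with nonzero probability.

Enumerate traces; 54 have nonzero weight after conditioning:
  (Y=0, X=1, Z=2, W=2, U=0, V=0) weight 1/420
  (Y=0, X=1, Z=2, W=2, U=0, V=1) weight 1/420
  (Y=0, X=1, Z=2, W=2, U=1, V=0) weight 1/210
  (Y=0, X=1, Z=2, W=2, U=1, V=1) weight 1/210
  (Y=0, X=1, Z=2, W=2, U=2, V=0) weight 1/105
  (Y=0, X=1, Z=2, W=2, U=2, V=1) weight 1/105
  (Y=0, X=1, Z=3, W=2, U=0, V=0) weight 1/420
  (Y=0, X=1, Z=3, W=2, U=0, V=1) weight 1/420
  (Y=1, X=0, Z=2, W=2, U=0, V=0) weight 4/1575
  … 45 more
Group by X:
  weight(X=0) = 8/75
  weight(X=1) = 7/50
Total weight = 8/75 + 7/50 = 37/150
P(X=0 | obs) = 8/75 / 37/150 = 16/37
P(X=1 | obs) = 7/50 / 37/150 = 21/37

P(X=0) = 16/37, P(X=1) = 21/37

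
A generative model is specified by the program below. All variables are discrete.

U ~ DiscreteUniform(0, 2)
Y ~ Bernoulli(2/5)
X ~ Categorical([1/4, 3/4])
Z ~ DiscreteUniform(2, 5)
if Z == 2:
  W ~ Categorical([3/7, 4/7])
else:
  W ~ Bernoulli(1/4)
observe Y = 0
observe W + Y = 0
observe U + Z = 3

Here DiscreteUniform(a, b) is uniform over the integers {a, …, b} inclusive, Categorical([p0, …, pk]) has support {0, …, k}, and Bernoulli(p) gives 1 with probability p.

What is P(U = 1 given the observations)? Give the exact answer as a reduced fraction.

Enumerate traces; 4 have nonzero weight after conditioning:
  (U=0, Y=0, X=0, Z=3, W=0) weight 3/320
  (U=0, Y=0, X=1, Z=3, W=0) weight 9/320
  (U=1, Y=0, X=0, Z=2, W=0) weight 3/560
  (U=1, Y=0, X=1, Z=2, W=0) weight 9/560
Group by U:
  weight(U=0) = 3/80
  weight(U=1) = 3/140
Total weight = 3/80 + 3/140 = 33/560
P(U=0 | obs) = 3/80 / 33/560 = 7/11
P(U=1 | obs) = 3/140 / 33/560 = 4/11

P(U = 1 | obs) = 4/11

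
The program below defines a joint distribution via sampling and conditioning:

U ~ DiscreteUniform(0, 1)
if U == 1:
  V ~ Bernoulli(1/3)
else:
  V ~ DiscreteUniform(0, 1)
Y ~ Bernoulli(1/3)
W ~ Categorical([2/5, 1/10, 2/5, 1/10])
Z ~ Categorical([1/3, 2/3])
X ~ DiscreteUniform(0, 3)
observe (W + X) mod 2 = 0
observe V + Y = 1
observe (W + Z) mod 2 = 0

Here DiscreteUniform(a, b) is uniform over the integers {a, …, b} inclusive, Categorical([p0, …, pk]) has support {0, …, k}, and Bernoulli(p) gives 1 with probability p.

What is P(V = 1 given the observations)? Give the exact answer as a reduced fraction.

Enumerate traces; 32 have nonzero weight after conditioning:
  (U=0, V=0, Y=1, W=0, Z=0, X=0) weight 1/360
  (U=0, V=0, Y=1, W=0, Z=0, X=2) weight 1/360
  (U=0, V=0, Y=1, W=1, Z=1, X=1) weight 1/720
  (U=0, V=0, Y=1, W=1, Z=1, X=3) weight 1/720
  (U=0, V=0, Y=1, W=2, Z=0, X=0) weight 1/360
  (U=0, V=0, Y=1, W=2, Z=0, X=2) weight 1/360
  (U=0, V=0, Y=1, W=3, Z=1, X=1) weight 1/720
  (U=0, V=0, Y=1, W=3, Z=1, X=3) weight 1/720
  (U=0, V=1, Y=0, W=0, Z=0, X=0) weight 1/180
  … 23 more
Group by V:
  weight(V=0) = 7/180
  weight(V=1) = 1/18
Total weight = 7/180 + 1/18 = 17/180
P(V=0 | obs) = 7/180 / 17/180 = 7/17
P(V=1 | obs) = 1/18 / 17/180 = 10/17

P(V = 1 | obs) = 10/17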